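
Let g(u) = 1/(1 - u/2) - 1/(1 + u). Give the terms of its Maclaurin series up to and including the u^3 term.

9*u^3/8 - 3*u^2/4 + 3*u/2

Expand each term separately and add.
g(0) = 0
g′(0) = 3/2
g′′(0) = -3/2
g′′′(0) = 27/4
Then c_k = g^(k)(0)/k! gives each Taylor coefficient.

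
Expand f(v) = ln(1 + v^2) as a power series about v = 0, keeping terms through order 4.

-v^4/2 + v^2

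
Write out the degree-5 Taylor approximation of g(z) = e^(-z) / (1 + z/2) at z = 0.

-109*z^5/480 + 7*z^4/16 - 19*z^3/24 + 5*z^2/4 - 3*z/2 + 1

Take the Cauchy product of the two expansions.
g(0) = 1
g′(0) = -3/2
g′′(0) = 5/2
g′′′(0) = -19/4
g^(4)(0) = 21/2
g^(5)(0) = -109/4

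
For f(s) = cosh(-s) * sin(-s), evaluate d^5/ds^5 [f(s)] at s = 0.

Expand each factor separately, then convolve coefficients.
The coefficient of s^5 in the expansion is 1/30, so f^(5)(0) = 5! * (1/30) = 4.

4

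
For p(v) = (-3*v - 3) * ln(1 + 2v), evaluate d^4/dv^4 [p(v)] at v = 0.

Distribute the polynomial across the series and collect like powers.
The coefficient of v^4 in the expansion is 4, so p^(4)(0) = 4! * (4) = 96.

96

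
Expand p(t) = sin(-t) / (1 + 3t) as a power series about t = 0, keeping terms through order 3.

Write out both Maclaurin series and multiply, keeping only the needed powers.
p(0) = 0
p′(0) = -1
p′′(0) = 6
p′′′(0) = -53

-53*t^3/6 + 3*t^2 - t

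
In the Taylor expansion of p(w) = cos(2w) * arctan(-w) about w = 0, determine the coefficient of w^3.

Take the Cauchy product of the two expansions.
p(0) = 0
p′(0) = -1
p′′(0) = 0
p′′′(0) = 14
The Taylor polynomial is Σ p^(k)(0)/k! · w^k.

7/3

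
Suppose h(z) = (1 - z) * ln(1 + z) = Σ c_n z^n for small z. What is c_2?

-3/2

Shift and add copies of the series according to the polynomial's terms.
[z^0] = 0;  [z^1] = 1;  [z^2] = -3/2.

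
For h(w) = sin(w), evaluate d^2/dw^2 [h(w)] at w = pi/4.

-sqrt(2)/2

Use the known series and substitute for the argument.
From the series, [(w - pi/4)^2] h = -sqrt(2)/4; multiply by 2! = 2 to get -sqrt(2)/2.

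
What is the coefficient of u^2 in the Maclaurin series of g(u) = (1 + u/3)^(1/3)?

c_2 = g′′(0)/2! = -1/81.

-1/81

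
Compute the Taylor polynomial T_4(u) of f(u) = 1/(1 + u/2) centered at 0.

u^4/16 - u^3/8 + u^2/4 - u/2 + 1

Use the known series and substitute for the argument.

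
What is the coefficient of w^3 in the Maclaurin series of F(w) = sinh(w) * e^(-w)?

Expand each factor separately, then convolve coefficients.
F(0) = 0
F′(0) = 1
F′′(0) = -2
F′′′(0) = 4
The Taylor polynomial is Σ F^(k)(0)/k! · w^k.

2/3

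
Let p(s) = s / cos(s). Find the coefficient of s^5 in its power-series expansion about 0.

5/24

Write the quotient as an unknown series and match coefficients against numerator = denominator · series.
[s^0] = 0;  [s^1] = 1;  [s^2] = 0;  [s^3] = 1/2;  [s^4] = 0;  [s^5] = 5/24.
So c_5 = p^(5)(0)/5! = 5/24.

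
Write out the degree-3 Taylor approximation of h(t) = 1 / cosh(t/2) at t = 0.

Write the quotient as an unknown series and match coefficients against numerator = denominator · series.
h(0) = 1
h′(0) = 0
h′′(0) = -1/4
h′′′(0) = 0

1 - t^2/8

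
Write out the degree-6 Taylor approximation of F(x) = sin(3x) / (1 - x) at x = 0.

21*x^6/40 + 21*x^5/40 - 3*x^4/2 - 3*x^3/2 + 3*x^2 + 3*x

Write out both Maclaurin series and multiply, keeping only the needed powers.
[x^0] = 0;  [x^1] = 3;  [x^2] = 3;  [x^3] = -3/2;  [x^4] = -3/2;  [x^5] = 21/40;  [x^6] = 21/40.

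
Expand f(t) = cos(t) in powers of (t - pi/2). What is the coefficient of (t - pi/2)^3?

1/6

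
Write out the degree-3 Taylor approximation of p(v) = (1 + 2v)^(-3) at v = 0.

-80*v^3 + 24*v^2 - 6*v + 1

p(0) = 1
p′(0) = -6
p′′(0) = 48
p′′′(0) = -480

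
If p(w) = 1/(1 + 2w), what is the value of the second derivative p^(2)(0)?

Differentiate repeatedly and evaluate at the center.
The coefficient of w^2 in the expansion is 4, so p′′(0) = 2! * (4) = 8.

8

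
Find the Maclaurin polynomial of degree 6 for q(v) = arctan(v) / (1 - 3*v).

Use 1/(1 - r) = Σ r^k on the denominator, then take the Cauchy product.
[v^0] = 0;  [v^1] = 1;  [v^2] = 3;  [v^3] = 26/3;  [v^4] = 26;  [v^5] = 391/5;  [v^6] = 1173/5.

1173*v^6/5 + 391*v^5/5 + 26*v^4 + 26*v^3/3 + 3*v^2 + v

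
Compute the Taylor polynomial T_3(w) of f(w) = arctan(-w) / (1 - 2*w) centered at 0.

Expand 1/(denominator) as a geometric series and multiply by the numerator's series.
[w^0] = 0;  [w^1] = -1;  [w^2] = -2;  [w^3] = -11/3.

-11*w^3/3 - 2*w^2 - w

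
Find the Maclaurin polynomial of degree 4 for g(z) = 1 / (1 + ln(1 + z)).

Use the geometric series for the reciprocal, then substitute.
g(0) = 1
g′(0) = -1
g′′(0) = 3
g′′′(0) = -14
g^(4)(0) = 88
The Taylor polynomial is Σ g^(k)(0)/k! · z^k.

11*z^4/3 - 7*z^3/3 + 3*z^2/2 - z + 1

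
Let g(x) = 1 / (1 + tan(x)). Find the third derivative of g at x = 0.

-8

Write 1/(1+u) = 1 - u + u^2 - u^3 + ... and substitute the series for u.
The coefficient of x^3 in the expansion is -4/3, so g′′′(0) = 3! * (-4/3) = -8.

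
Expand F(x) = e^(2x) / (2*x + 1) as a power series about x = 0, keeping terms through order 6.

Multiply the numerator's expansion by the denominator's geometric series.
F(0) = 1
F′(0) = 0
F′′(0) = 4
F′′′(0) = -16
F^(4)(0) = 144
F^(5)(0) = -1408
F^(6)(0) = 16960

212*x^6/9 - 176*x^5/15 + 6*x^4 - 8*x^3/3 + 2*x^2 + 1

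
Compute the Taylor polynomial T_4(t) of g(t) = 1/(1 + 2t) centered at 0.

16*t^4 - 8*t^3 + 4*t^2 - 2*t + 1

Differentiate repeatedly and evaluate at the center.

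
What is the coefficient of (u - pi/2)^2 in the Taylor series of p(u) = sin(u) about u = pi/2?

Compute the successive derivatives at the expansion point and divide by k!.

-1/2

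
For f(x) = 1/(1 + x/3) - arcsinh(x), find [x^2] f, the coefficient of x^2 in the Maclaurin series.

1/9

Add the two expansions coefficient-wise.
[x^0] = 1;  [x^1] = -4/3;  [x^2] = 1/9.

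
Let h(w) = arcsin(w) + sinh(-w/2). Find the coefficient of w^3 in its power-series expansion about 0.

Combine the two series term by term.
h(0) = 0
h′(0) = 1/2
h′′(0) = 0
h′′′(0) = 7/8

7/48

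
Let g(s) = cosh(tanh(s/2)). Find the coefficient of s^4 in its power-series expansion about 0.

-7/384

Let u equal the inner series; expand the outer function in u and truncate.
[s^0] = 1;  [s^1] = 0;  [s^2] = 1/8;  [s^3] = 0;  [s^4] = -7/384.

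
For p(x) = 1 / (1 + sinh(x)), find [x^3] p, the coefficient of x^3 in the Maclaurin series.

Write 1/(1+u) = 1 - u + u^2 - u^3 + ... and substitute the series for u.
p(0) = 1
p′(0) = -1
p′′(0) = 2
p′′′(0) = -7
So c_3 = p′′′(0)/3! = -7/6.

-7/6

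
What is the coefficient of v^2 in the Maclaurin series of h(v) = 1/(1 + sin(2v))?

Substitute the inner expansion into the outer series and collect powers.
h(0) = 1
h′(0) = -2
h′′(0) = 8
Then c_k = h^(k)(0)/k! gives each Taylor coefficient.

4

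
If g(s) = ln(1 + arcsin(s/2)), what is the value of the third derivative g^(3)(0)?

Plug the Maclaurin series of the inner function into that of the outer and collect terms.
The coefficient of s^3 in the expansion is 1/16, so g′′′(0) = 3! * (1/16) = 3/8.

3/8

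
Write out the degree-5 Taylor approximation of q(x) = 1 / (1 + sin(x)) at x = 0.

Write 1/(1+u) = 1 - u + u^2 - u^3 + ... and substitute the series for u.
q(0) = 1
q′(0) = -1
q′′(0) = 2
q′′′(0) = -5
q^(4)(0) = 16
q^(5)(0) = -61
Then c_k = q^(k)(0)/k! gives each Taylor coefficient.

-61*x^5/120 + 2*x^4/3 - 5*x^3/6 + x^2 - x + 1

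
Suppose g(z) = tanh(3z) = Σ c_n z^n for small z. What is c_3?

-9

[z^0] = 0;  [z^1] = 3;  [z^2] = 0;  [z^3] = -9.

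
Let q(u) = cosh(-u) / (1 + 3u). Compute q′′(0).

19

Expand each factor separately, then convolve coefficients.
From the series, [u^2] q = 19/2; multiply by 2! = 2 to get 19.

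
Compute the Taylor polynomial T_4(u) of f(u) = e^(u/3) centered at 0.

u^4/1944 + u^3/162 + u^2/18 + u/3 + 1

f(0) = 1
f′(0) = 1/3
f′′(0) = 1/9
f′′′(0) = 1/27
f^(4)(0) = 1/81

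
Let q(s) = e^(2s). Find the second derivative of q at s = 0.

From the series, [s^2] q = 2; multiply by 2! = 2 to get 4.

4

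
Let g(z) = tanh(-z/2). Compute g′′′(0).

The coefficient of z^3 in the expansion is 1/24, so g′′′(0) = 3! * (1/24) = 1/4.

1/4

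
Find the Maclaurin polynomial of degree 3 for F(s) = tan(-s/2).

F(0) = 0
F′(0) = -1/2
F′′(0) = 0
F′′′(0) = -1/4

-s^3/24 - s/2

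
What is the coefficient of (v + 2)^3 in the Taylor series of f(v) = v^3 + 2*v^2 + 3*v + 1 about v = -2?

1

Compute the successive derivatives at the expansion point and divide by k!.
f(-2) = -5
f′(-2) = 7
f′′(-2) = -8
f′′′(-2) = 6
Then c_k = f^(k)(-2)/k! gives each Taylor coefficient.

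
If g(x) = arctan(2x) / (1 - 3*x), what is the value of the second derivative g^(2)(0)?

Expand 1/(denominator) as a geometric series and multiply by the numerator's series.
The coefficient of x^2 in the expansion is 6, so g′′(0) = 2! * (6) = 12.

12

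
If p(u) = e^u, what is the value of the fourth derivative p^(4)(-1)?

e^(-1)

The coefficient of (u + 1)^4 in the expansion is e^(-1)/24, so p^(4)(-1) = 4! * (e^(-1)/24) = e^(-1).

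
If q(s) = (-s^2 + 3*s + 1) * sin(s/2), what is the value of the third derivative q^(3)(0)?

Distribute the polynomial across the series and collect like powers.
The coefficient of s^3 in the expansion is -25/48, so q′′′(0) = 3! * (-25/48) = -25/8.

-25/8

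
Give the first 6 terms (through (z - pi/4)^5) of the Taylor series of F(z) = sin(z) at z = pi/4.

sqrt(2)*(z - pi/4)^5/240 + sqrt(2)*(z - pi/4)^4/48 - sqrt(2)*(z - pi/4)^3/12 - sqrt(2)*(z - pi/4)^2/4 + sqrt(2)*(z - pi/4)/2 + sqrt(2)/2

Use the known series and substitute for the argument.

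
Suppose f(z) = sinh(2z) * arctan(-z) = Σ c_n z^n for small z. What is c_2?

Write out both Maclaurin series and multiply, keeping only the needed powers.
[z^0] = 0;  [z^1] = 0;  [z^2] = -2.
So c_2 = f′′(0)/2! = -2.

-2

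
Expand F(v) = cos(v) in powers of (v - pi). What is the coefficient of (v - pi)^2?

F(pi) = -1
F′(pi) = 0
F′′(pi) = 1
Then c_k = F^(k)(pi)/k! gives each Taylor coefficient.

1/2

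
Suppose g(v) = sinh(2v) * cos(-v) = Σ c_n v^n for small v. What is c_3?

1/3

Take the Cauchy product of the two expansions.
g(0) = 0
g′(0) = 2
g′′(0) = 0
g′′′(0) = 2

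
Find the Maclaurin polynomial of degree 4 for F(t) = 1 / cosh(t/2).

Divide the numerator series by the denominator series (power-series long division).
F(0) = 1
F′(0) = 0
F′′(0) = -1/4
F′′′(0) = 0
F^(4)(0) = 5/16
Then c_k = F^(k)(0)/k! gives each Taylor coefficient.

5*t^4/384 - t^2/8 + 1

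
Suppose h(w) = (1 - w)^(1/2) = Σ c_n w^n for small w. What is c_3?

-1/16

Use the known series and substitute for the argument.
h(0) = 1
h′(0) = -1/2
h′′(0) = -1/4
h′′′(0) = -3/8
So c_3 = h′′′(0)/3! = -1/16.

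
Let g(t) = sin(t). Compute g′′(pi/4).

Apply the Taylor formula c_k = f^(k)(a)/k!.
From the series, [(t - pi/4)^2] g = -sqrt(2)/4; multiply by 2! = 2 to get -sqrt(2)/2.

-sqrt(2)/2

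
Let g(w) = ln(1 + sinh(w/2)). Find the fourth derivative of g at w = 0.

-5/8

Substitute the inner expansion into the outer series and collect powers.
The coefficient of w^4 in the expansion is -5/192, so g^(4)(0) = 4! * (-5/192) = -5/8.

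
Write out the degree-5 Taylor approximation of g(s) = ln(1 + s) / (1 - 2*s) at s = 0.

391*s^5/30 + 77*s^4/12 + 10*s^3/3 + 3*s^2/2 + s

Use 1/(1 - r) = Σ r^k on the denominator, then take the Cauchy product.
g(0) = 0
g′(0) = 1
g′′(0) = 3
g′′′(0) = 20
g^(4)(0) = 154
g^(5)(0) = 1564
Then c_k = g^(k)(0)/k! gives each Taylor coefficient.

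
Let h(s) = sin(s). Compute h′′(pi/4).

The coefficient of (s - pi/4)^2 in the expansion is -sqrt(2)/4, so h′′(pi/4) = 2! * (-sqrt(2)/4) = -sqrt(2)/2.

-sqrt(2)/2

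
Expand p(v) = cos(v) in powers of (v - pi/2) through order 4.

p(pi/2) = 0
p′(pi/2) = -1
p′′(pi/2) = 0
p′′′(pi/2) = 1
p^(4)(pi/2) = 0
Then c_k = p^(k)(pi/2)/k! gives each Taylor coefficient.

(v - pi/2)^3/6 - (v - pi/2)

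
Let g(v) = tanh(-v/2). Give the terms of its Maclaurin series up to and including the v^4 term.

[v^0] = 0;  [v^1] = -1/2;  [v^2] = 0;  [v^3] = 1/24;  [v^4] = 0.

v^3/24 - v/2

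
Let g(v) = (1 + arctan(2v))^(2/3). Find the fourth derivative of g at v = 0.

Plug the Maclaurin series of the inner function into that of the outer and collect terms.
From the series, [v^4] g = 176/243; multiply by 4! = 24 to get 1408/81.

1408/81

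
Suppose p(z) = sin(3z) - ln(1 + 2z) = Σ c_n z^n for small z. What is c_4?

Add the two expansions coefficient-wise.
So c_4 = p^(4)(0)/4! = 4.

4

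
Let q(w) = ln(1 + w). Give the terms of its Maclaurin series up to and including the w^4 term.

q(0) = 0
q′(0) = 1
q′′(0) = -1
q′′′(0) = 2
q^(4)(0) = -6

-w^4/4 + w^3/3 - w^2/2 + w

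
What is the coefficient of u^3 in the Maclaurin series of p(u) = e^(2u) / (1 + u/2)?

17/24

Expand each factor separately, then convolve coefficients.
[u^0] = 1;  [u^1] = 3/2;  [u^2] = 5/4;  [u^3] = 17/24.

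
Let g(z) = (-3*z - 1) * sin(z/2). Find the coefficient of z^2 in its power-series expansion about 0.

Shift and add copies of the series according to the polynomial's terms.
[z^0] = 0;  [z^1] = -1/2;  [z^2] = -3/2.
So c_2 = g′′(0)/2! = -3/2.

-3/2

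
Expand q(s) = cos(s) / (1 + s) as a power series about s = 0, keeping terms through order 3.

Take the Cauchy product of the two expansions.
q(0) = 1
q′(0) = -1
q′′(0) = 1
q′′′(0) = -3

-s^3/2 + s^2/2 - s + 1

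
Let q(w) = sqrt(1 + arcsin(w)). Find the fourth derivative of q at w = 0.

Substitute the inner expansion into the outer series and collect powers.
The coefficient of w^4 in the expansion is -31/384, so q^(4)(0) = 4! * (-31/384) = -31/16.

-31/16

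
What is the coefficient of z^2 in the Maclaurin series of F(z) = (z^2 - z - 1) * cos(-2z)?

3

Multiply each power in the prefactor through the base expansion.
F(0) = -1
F′(0) = -1
F′′(0) = 6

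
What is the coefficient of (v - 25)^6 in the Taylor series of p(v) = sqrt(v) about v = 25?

-21/50000000000

Differentiate repeatedly and evaluate at the center.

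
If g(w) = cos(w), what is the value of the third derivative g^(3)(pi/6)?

From the series, [(w - pi/6)^3] g = 1/12; multiply by 3! = 6 to get 1/2.

1/2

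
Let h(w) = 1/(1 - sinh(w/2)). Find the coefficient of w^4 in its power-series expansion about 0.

1/12

Compose series: expand the inner function first, then feed it into the outer expansion.
h(0) = 1
h′(0) = 1/2
h′′(0) = 1/2
h′′′(0) = 7/8
h^(4)(0) = 2
So c_4 = h^(4)(0)/4! = 1/12.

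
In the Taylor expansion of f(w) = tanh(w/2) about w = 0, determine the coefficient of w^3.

-1/24

Compute the successive derivatives at the expansion point and divide by k!.
f(0) = 0
f′(0) = 1/2
f′′(0) = 0
f′′′(0) = -1/4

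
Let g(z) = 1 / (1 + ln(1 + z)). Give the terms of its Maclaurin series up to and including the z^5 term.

-347*z^5/60 + 11*z^4/3 - 7*z^3/3 + 3*z^2/2 - z + 1

Use the geometric series for the reciprocal, then substitute.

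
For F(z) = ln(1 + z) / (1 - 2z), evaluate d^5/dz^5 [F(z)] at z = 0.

Take the Cauchy product of the two expansions.
From the series, [z^5] F = 391/30; multiply by 5! = 120 to get 1564.

1564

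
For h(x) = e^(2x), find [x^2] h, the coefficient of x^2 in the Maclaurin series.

Apply the Taylor formula c_k = f^(k)(a)/k!.
[x^0] = 1;  [x^1] = 2;  [x^2] = 2.

2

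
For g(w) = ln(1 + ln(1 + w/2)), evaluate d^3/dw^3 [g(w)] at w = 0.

Let u equal the inner series; expand the outer function in u and truncate.
From the series, [w^3] g = 7/48; multiply by 3! = 6 to get 7/8.

7/8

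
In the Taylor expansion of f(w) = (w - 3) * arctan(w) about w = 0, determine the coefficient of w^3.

1

Distribute the polynomial across the series and collect like powers.
f(0) = 0
f′(0) = -3
f′′(0) = 2
f′′′(0) = 6
So c_3 = f′′′(0)/3! = 1.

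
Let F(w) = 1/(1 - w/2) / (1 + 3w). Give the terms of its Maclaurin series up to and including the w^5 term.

Take the Cauchy product of the two expansions.
F(0) = 1
F′(0) = -5/2
F′′(0) = 31/2
F′′′(0) = -555/4
F^(4)(0) = 3333/2
F^(5)(0) = -99975/4
The Taylor polynomial is Σ F^(k)(0)/k! · w^k.

-6665*w^5/32 + 1111*w^4/16 - 185*w^3/8 + 31*w^2/4 - 5*w/2 + 1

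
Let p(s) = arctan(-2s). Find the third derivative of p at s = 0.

16

From the series, [s^3] p = 8/3; multiply by 3! = 6 to get 16.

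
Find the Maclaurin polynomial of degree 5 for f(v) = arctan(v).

Apply the Taylor formula c_k = f^(k)(a)/k!.

v^5/5 - v^3/3 + v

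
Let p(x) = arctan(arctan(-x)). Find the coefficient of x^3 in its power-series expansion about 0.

2/3

Let u equal the inner series; expand the outer function in u and truncate.
So c_3 = p′′′(0)/3! = 2/3.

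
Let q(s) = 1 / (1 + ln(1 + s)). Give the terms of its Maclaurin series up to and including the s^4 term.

11*s^4/3 - 7*s^3/3 + 3*s^2/2 - s + 1

Write 1/(1+u) = 1 - u + u^2 - u^3 + ... and substitute the series for u.
[s^0] = 1;  [s^1] = -1;  [s^2] = 3/2;  [s^3] = -7/3;  [s^4] = 11/3.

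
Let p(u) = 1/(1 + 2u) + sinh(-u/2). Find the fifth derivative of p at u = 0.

-122881/32

Add the two expansions coefficient-wise.
The coefficient of u^5 in the expansion is -122881/3840, so p^(5)(0) = 5! * (-122881/3840) = -122881/32.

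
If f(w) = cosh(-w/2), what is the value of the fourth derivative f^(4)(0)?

1/16

Use the known series and substitute for the argument.
The coefficient of w^4 in the expansion is 1/384, so f^(4)(0) = 4! * (1/384) = 1/16.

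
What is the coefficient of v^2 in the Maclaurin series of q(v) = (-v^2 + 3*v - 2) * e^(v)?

1

Shift and add copies of the series according to the polynomial's terms.
q(0) = -2
q′(0) = 1
q′′(0) = 2
So c_2 = q′′(0)/2! = 1.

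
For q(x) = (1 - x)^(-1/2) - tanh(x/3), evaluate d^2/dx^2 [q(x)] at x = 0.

Combine the two series term by term.
From the series, [x^2] q = 3/8; multiply by 2! = 2 to get 3/4.

3/4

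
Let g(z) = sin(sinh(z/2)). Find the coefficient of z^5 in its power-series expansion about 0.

Compose series: expand the inner function first, then feed it into the outer expansion.
g(0) = 0
g′(0) = 1/2
g′′(0) = 0
g′′′(0) = 0
g^(4)(0) = 0
g^(5)(0) = -1/4
So c_5 = g^(5)(0)/5! = -1/480.

-1/480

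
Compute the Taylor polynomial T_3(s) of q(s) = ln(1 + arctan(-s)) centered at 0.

Plug the Maclaurin series of the inner function into that of the outer and collect terms.

-s^2/2 - s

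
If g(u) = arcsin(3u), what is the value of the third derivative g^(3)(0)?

27

Apply the Taylor formula c_k = f^(k)(a)/k!.
The coefficient of u^3 in the expansion is 9/2, so g′′′(0) = 3! * (9/2) = 27.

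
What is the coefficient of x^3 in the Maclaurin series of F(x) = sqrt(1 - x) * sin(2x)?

-19/12

Take the Cauchy product of the two expansions.
F(0) = 0
F′(0) = 2
F′′(0) = -2
F′′′(0) = -19/2
So c_3 = F′′′(0)/3! = -19/12.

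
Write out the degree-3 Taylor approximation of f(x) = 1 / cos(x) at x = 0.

Divide the numerator series by the denominator series (power-series long division).
f(0) = 1
f′(0) = 0
f′′(0) = 1
f′′′(0) = 0
Dividing each by k! gives the coefficients c_0, ..., c_3.

x^2/2 + 1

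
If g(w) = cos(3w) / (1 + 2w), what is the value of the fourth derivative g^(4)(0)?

33

Multiply the two series term by term and collect like powers.
The coefficient of w^4 in the expansion is 11/8, so g^(4)(0) = 4! * (11/8) = 33.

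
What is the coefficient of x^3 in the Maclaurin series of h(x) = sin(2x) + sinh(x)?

Combine the two series term by term.
h(0) = 0
h′(0) = 3
h′′(0) = 0
h′′′(0) = -7
Then c_k = h^(k)(0)/k! gives each Taylor coefficient.

-7/6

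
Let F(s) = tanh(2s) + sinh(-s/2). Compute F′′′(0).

-129/8

Expand each term separately and add.
The coefficient of s^3 in the expansion is -43/16, so F′′′(0) = 3! * (-43/16) = -129/8.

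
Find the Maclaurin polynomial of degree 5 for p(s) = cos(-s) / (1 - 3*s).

1837*s^5/8 + 1837*s^4/24 + 51*s^3/2 + 17*s^2/2 + 3*s + 1

Use 1/(1 - r) = Σ r^k on the denominator, then take the Cauchy product.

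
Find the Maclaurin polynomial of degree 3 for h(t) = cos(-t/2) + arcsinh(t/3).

Add the two expansions coefficient-wise.

-t^3/162 - t^2/8 + t/3 + 1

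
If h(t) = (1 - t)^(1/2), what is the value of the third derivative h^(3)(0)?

The coefficient of t^3 in the expansion is -1/16, so h′′′(0) = 3! * (-1/16) = -3/8.

-3/8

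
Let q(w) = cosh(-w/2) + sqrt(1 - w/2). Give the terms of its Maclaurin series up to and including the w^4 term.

w^4/6144 - w^3/128 + 3*w^2/32 - w/4 + 2

Combine the two series term by term.
q(0) = 2
q′(0) = -1/4
q′′(0) = 3/16
q′′′(0) = -3/64
q^(4)(0) = 1/256
Dividing each by k! gives the coefficients c_0, ..., c_4.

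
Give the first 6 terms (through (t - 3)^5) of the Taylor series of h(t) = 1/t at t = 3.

h(3) = 1/3
h′(3) = -1/9
h′′(3) = 2/27
h′′′(3) = -2/27
h^(4)(3) = 8/81
h^(5)(3) = -40/243

-(t - 3)^5/729 + (t - 3)^4/243 - (t - 3)^3/81 + (t - 3)^2/27 - (t - 3)/9 + 1/3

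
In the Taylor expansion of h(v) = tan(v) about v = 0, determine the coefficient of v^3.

1/3

h(0) = 0
h′(0) = 1
h′′(0) = 0
h′′′(0) = 2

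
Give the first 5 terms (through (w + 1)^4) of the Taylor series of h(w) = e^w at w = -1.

(w + 1)^4*e^(-1)/24 + (w + 1)^3*e^(-1)/6 + (w + 1)^2*e^(-1)/2 + (w + 1)*e^(-1) + e^(-1)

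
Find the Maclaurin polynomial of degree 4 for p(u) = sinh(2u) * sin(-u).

Multiply the two series term by term and collect like powers.
p(0) = 0
p′(0) = 0
p′′(0) = -4
p′′′(0) = 0
p^(4)(0) = -24

-u^4 - 2*u^2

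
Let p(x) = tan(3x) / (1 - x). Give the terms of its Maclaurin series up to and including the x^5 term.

Write out both Maclaurin series and multiply, keeping only the needed powers.
p(0) = 0
p′(0) = 3
p′′(0) = 6
p′′′(0) = 72
p^(4)(0) = 288
p^(5)(0) = 5328
Then c_k = p^(k)(0)/k! gives each Taylor coefficient.

222*x^5/5 + 12*x^4 + 12*x^3 + 3*x^2 + 3*x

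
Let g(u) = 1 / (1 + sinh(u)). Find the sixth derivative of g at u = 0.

1232

Write 1/(1+u) = 1 - u + u^2 - u^3 + ... and substitute the series for u.
The coefficient of u^6 in the expansion is 77/45, so g^(6)(0) = 6! * (77/45) = 1232.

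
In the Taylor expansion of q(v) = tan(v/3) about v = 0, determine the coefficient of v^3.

1/81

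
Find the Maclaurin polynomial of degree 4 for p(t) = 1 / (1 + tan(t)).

5*t^4/3 - 4*t^3/3 + t^2 - t + 1

Expand as Σ (-1)^k u^k with u equal to the inner function's series.
[t^0] = 1;  [t^1] = -1;  [t^2] = 1;  [t^3] = -4/3;  [t^4] = 5/3.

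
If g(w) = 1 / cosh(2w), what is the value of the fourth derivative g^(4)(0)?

Divide the numerator series by the denominator series (power-series long division).
From the series, [w^4] g = 10/3; multiply by 4! = 24 to get 80.

80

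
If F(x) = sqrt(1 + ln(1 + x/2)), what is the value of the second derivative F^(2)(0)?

-3/16

Substitute the inner expansion into the outer series and collect powers.
From the series, [x^2] F = -3/32; multiply by 2! = 2 to get -3/16.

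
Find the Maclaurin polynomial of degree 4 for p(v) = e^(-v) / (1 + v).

65*v^4/24 - 8*v^3/3 + 5*v^2/2 - 2*v + 1

Write out both Maclaurin series and multiply, keeping only the needed powers.
[v^0] = 1;  [v^1] = -2;  [v^2] = 5/2;  [v^3] = -8/3;  [v^4] = 65/24.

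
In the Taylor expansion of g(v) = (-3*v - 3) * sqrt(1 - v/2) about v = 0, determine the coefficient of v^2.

Distribute the polynomial across the series and collect like powers.
g(0) = -3
g′(0) = -9/4
g′′(0) = 27/16
Dividing each by k! gives the coefficients c_0, ..., c_2.

27/32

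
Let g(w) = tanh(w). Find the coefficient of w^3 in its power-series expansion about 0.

Apply the Taylor formula c_k = f^(k)(a)/k!.
g(0) = 0
g′(0) = 1
g′′(0) = 0
g′′′(0) = -2

-1/3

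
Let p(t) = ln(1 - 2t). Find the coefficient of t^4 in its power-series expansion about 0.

Use the known series and substitute for the argument.

-4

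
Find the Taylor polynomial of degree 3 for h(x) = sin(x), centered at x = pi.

Apply the Taylor formula c_k = f^(k)(a)/k!.

(x - pi)^3/6 - (x - pi)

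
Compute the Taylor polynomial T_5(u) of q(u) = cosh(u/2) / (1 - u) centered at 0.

433*u^5/384 + 433*u^4/384 + 9*u^3/8 + 9*u^2/8 + u + 1

Multiply the two series term by term and collect like powers.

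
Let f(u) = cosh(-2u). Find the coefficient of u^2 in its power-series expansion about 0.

c_2 = f′′(0)/2! = 2.

2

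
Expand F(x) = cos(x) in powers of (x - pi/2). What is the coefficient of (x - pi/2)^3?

F(pi/2) = 0
F′(pi/2) = -1
F′′(pi/2) = 0
F′′′(pi/2) = 1
Then c_k = F^(k)(pi/2)/k! gives each Taylor coefficient.

1/6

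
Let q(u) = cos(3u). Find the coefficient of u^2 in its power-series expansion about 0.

-9/2

Use the known series and substitute for the argument.
q(0) = 1
q′(0) = 0
q′′(0) = -9
Then c_k = q^(k)(0)/k! gives each Taylor coefficient.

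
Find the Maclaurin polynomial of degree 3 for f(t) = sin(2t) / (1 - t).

2*t^3/3 + 2*t^2 + 2*t

Expand each factor separately, then convolve coefficients.
[t^0] = 0;  [t^1] = 2;  [t^2] = 2;  [t^3] = 2/3.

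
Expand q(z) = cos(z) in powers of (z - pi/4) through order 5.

q(pi/4) = sqrt(2)/2
q′(pi/4) = -sqrt(2)/2
q′′(pi/4) = -sqrt(2)/2
q′′′(pi/4) = sqrt(2)/2
q^(4)(pi/4) = sqrt(2)/2
q^(5)(pi/4) = -sqrt(2)/2
Then c_k = q^(k)(pi/4)/k! gives each Taylor coefficient.

-sqrt(2)*(z - pi/4)^5/240 + sqrt(2)*(z - pi/4)^4/48 + sqrt(2)*(z - pi/4)^3/12 - sqrt(2)*(z - pi/4)^2/4 - sqrt(2)*(z - pi/4)/2 + sqrt(2)/2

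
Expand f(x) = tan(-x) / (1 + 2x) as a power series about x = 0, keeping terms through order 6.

524*x^6/15 - 262*x^5/15 + 26*x^4/3 - 13*x^3/3 + 2*x^2 - x

Take the Cauchy product of the two expansions.
[x^0] = 0;  [x^1] = -1;  [x^2] = 2;  [x^3] = -13/3;  [x^4] = 26/3;  [x^5] = -262/15;  [x^6] = 524/15.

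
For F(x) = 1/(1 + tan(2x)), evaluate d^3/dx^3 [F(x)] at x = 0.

Compose series: expand the inner function first, then feed it into the outer expansion.
The coefficient of x^3 in the expansion is -32/3, so F′′′(0) = 3! * (-32/3) = -64.

-64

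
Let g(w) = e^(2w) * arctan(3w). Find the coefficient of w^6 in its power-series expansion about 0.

Write out both Maclaurin series and multiply, keeping only the needed powers.
So c_6 = g^(6)(0)/6! = 86.

86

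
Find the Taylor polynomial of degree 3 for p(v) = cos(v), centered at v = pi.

(v - pi)^2/2 - 1

Differentiate repeatedly and evaluate at the center.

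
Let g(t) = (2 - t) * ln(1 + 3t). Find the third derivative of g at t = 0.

Shift and add copies of the series according to the polynomial's terms.
From the series, [t^3] g = 45/2; multiply by 3! = 6 to get 135.

135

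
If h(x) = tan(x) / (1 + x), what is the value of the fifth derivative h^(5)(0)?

Multiply the two series term by term and collect like powers.
From the series, [x^5] h = 22/15; multiply by 5! = 120 to get 176.

176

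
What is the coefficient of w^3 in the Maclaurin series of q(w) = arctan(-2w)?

8/3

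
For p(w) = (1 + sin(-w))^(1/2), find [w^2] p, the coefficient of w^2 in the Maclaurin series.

Plug the Maclaurin series of the inner function into that of the outer and collect terms.
p(0) = 1
p′(0) = -1/2
p′′(0) = -1/4
So c_2 = p′′(0)/2! = -1/8.

-1/8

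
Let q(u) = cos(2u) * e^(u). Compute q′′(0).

-3

Take the Cauchy product of the two expansions.
The coefficient of u^2 in the expansion is -3/2, so q′′(0) = 2! * (-3/2) = -3.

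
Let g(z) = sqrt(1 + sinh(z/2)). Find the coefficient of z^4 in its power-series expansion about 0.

-31/6144

Substitute the inner expansion into the outer series and collect powers.
[z^0] = 1;  [z^1] = 1/4;  [z^2] = -1/32;  [z^3] = 7/384;  [z^4] = -31/6144.
So c_4 = g^(4)(0)/4! = -31/6144.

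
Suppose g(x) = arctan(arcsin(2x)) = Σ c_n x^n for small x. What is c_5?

Let u equal the inner series; expand the outer function in u and truncate.
g(0) = 0
g′(0) = 2
g′′(0) = 0
g′′′(0) = -8
g^(4)(0) = 0
g^(5)(0) = 416
So c_5 = g^(5)(0)/5! = 52/15.

52/15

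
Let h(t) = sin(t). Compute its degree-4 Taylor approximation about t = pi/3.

h(pi/3) = sqrt(3)/2
h′(pi/3) = 1/2
h′′(pi/3) = -sqrt(3)/2
h′′′(pi/3) = -1/2
h^(4)(pi/3) = sqrt(3)/2

sqrt(3)*(t - pi/3)^4/48 - (t - pi/3)^3/12 - sqrt(3)*(t - pi/3)^2/4 + (t - pi/3)/2 + sqrt(3)/2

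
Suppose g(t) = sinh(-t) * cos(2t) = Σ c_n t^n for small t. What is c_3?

Write out both Maclaurin series and multiply, keeping only the needed powers.
[t^0] = 0;  [t^1] = -1;  [t^2] = 0;  [t^3] = 11/6.
So c_3 = g′′′(0)/3! = 11/6.

11/6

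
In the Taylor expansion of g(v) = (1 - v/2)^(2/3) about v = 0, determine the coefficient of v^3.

c_3 = g′′′(0)/3! = -1/162.

-1/162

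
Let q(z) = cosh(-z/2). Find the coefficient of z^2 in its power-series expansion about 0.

1/8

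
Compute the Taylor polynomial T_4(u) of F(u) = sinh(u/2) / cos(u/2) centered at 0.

Invert the denominator's series and multiply.
[u^0] = 0;  [u^1] = 1/2;  [u^2] = 0;  [u^3] = 1/12;  [u^4] = 0.

u^3/12 + u/2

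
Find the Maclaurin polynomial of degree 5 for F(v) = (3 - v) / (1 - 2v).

80*v^5 + 40*v^4 + 20*v^3 + 10*v^2 + 5*v + 3

Shift and add copies of the series according to the polynomial's terms.
F(0) = 3
F′(0) = 5
F′′(0) = 20
F′′′(0) = 120
F^(4)(0) = 960
F^(5)(0) = 9600
Then c_k = F^(k)(0)/k! gives each Taylor coefficient.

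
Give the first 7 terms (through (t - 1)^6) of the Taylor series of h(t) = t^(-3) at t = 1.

Differentiate repeatedly and evaluate at the center.
h(1) = 1
h′(1) = -3
h′′(1) = 12
h′′′(1) = -60
h^(4)(1) = 360
h^(5)(1) = -2520
h^(6)(1) = 20160

28*(t - 1)^6 - 21*(t - 1)^5 + 15*(t - 1)^4 - 10*(t - 1)^3 + 6*(t - 1)^2 - 3*(t - 1) + 1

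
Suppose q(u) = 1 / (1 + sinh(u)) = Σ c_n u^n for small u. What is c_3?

-7/6

Use the geometric series for the reciprocal, then substitute.
q(0) = 1
q′(0) = -1
q′′(0) = 2
q′′′(0) = -7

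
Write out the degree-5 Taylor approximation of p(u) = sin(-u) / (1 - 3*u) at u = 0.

-9541*u^5/120 - 53*u^4/2 - 53*u^3/6 - 3*u^2 - u

Use 1/(1 - r) = Σ r^k on the denominator, then take the Cauchy product.
p(0) = 0
p′(0) = -1
p′′(0) = -6
p′′′(0) = -53
p^(4)(0) = -636
p^(5)(0) = -9541
The Taylor polynomial is Σ p^(k)(0)/k! · u^k.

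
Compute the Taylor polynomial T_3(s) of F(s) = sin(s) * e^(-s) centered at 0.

Multiply the two series term by term and collect like powers.
F(0) = 0
F′(0) = 1
F′′(0) = -2
F′′′(0) = 2

s^3/3 - s^2 + s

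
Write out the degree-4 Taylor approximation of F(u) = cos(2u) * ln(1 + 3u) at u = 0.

-45*u^4/4 + 3*u^3 - 9*u^2/2 + 3*u

Expand each factor separately, then convolve coefficients.
F(0) = 0
F′(0) = 3
F′′(0) = -9
F′′′(0) = 18
F^(4)(0) = -270
Dividing each by k! gives the coefficients c_0, ..., c_4.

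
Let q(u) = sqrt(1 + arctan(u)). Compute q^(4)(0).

Plug the Maclaurin series of the inner function into that of the outer and collect terms.
The coefficient of u^4 in the expansion is 17/384, so q^(4)(0) = 4! * (17/384) = 17/16.

17/16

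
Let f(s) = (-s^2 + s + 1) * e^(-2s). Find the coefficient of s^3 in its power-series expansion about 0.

Multiply each power in the prefactor through the base expansion.
[s^0] = 1;  [s^1] = -1;  [s^2] = -1;  [s^3] = 8/3.
So c_3 = f′′′(0)/3! = 8/3.

8/3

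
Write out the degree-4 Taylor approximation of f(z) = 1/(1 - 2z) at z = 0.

16*z^4 + 8*z^3 + 4*z^2 + 2*z + 1

f(0) = 1
f′(0) = 2
f′′(0) = 8
f′′′(0) = 48
f^(4)(0) = 384
Dividing each by k! gives the coefficients c_0, ..., c_4.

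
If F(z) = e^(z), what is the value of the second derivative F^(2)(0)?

1

From the series, [z^2] F = 1/2; multiply by 2! = 2 to get 1.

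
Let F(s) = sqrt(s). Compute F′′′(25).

3/25000

From the series, [(s - 25)^3] F = 1/50000; multiply by 3! = 6 to get 3/25000.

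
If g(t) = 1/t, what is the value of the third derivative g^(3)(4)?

The coefficient of (t - 4)^3 in the expansion is -1/256, so g′′′(4) = 3! * (-1/256) = -3/128.

-3/128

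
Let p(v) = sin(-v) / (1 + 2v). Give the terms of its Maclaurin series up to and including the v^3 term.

-23*v^3/6 + 2*v^2 - v

Multiply the two series term by term and collect like powers.
p(0) = 0
p′(0) = -1
p′′(0) = 4
p′′′(0) = -23
Then c_k = p^(k)(0)/k! gives each Taylor coefficient.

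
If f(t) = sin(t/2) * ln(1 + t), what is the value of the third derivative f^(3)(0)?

-3/2

Expand each factor separately, then convolve coefficients.
From the series, [t^3] f = -1/4; multiply by 3! = 6 to get -3/2.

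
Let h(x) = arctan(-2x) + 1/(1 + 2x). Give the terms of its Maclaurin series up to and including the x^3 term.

-16*x^3/3 + 4*x^2 - 4*x + 1

Expand each term separately and add.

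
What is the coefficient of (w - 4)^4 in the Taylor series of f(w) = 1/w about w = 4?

Use the known series and substitute for the argument.
f(4) = 1/4
f′(4) = -1/16
f′′(4) = 1/32
f′′′(4) = -3/128
f^(4)(4) = 3/128
So c_4 = f^(4)(4)/4! = 1/1024.

1/1024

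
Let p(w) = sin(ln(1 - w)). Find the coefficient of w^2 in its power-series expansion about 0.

Compose series: expand the inner function first, then feed it into the outer expansion.
p(0) = 0
p′(0) = -1
p′′(0) = -1

-1/2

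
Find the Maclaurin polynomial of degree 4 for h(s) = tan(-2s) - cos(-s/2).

Combine the two series term by term.
h(0) = -1
h′(0) = -2
h′′(0) = 1/4
h′′′(0) = -16
h^(4)(0) = -1/16
The Taylor polynomial is Σ h^(k)(0)/k! · s^k.

-s^4/384 - 8*s^3/3 + s^2/8 - 2*s - 1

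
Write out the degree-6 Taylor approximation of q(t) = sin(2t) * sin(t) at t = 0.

Expand each factor separately, then convolve coefficients.
[t^0] = 0;  [t^1] = 0;  [t^2] = 2;  [t^3] = 0;  [t^4] = -5/3;  [t^5] = 0;  [t^6] = 91/180.

91*t^6/180 - 5*t^4/3 + 2*t^2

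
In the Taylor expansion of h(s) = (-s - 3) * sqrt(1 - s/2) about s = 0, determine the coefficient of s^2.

Shift and add copies of the series according to the polynomial's terms.
[s^0] = -3;  [s^1] = -1/4;  [s^2] = 11/32.

11/32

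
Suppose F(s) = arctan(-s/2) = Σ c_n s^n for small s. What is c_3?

1/24

Use the known series and substitute for the argument.
F(0) = 0
F′(0) = -1/2
F′′(0) = 0
F′′′(0) = 1/4
The Taylor polynomial is Σ F^(k)(0)/k! · s^k.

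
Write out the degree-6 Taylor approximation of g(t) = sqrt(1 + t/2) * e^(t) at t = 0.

1643*t^6/589824 + 1949*t^5/122880 + 449*t^4/6144 + 103*t^3/384 + 23*t^2/32 + 5*t/4 + 1

Multiply the two series term by term and collect like powers.
g(0) = 1
g′(0) = 5/4
g′′(0) = 23/16
g′′′(0) = 103/64
g^(4)(0) = 449/256
g^(5)(0) = 1949/1024
g^(6)(0) = 8215/4096
The Taylor polynomial is Σ g^(k)(0)/k! · t^k.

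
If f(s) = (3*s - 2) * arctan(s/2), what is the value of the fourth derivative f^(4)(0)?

-3

Distribute the polynomial across the series and collect like powers.
The coefficient of s^4 in the expansion is -1/8, so f^(4)(0) = 4! * (-1/8) = -3.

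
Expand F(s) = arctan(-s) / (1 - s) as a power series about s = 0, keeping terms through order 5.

-13*s^5/15 - 2*s^4/3 - 2*s^3/3 - s^2 - s

Multiply the numerator's expansion by the denominator's geometric series.
[s^0] = 0;  [s^1] = -1;  [s^2] = -1;  [s^3] = -2/3;  [s^4] = -2/3;  [s^5] = -13/15.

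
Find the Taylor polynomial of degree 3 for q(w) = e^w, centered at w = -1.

q(-1) = e^(-1)
q′(-1) = e^(-1)
q′′(-1) = e^(-1)
q′′′(-1) = e^(-1)
Then c_k = q^(k)(-1)/k! gives each Taylor coefficient.

(w + 1)^3*e^(-1)/6 + (w + 1)^2*e^(-1)/2 + (w + 1)*e^(-1) + e^(-1)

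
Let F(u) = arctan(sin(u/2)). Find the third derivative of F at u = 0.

-3/8

Substitute the inner expansion into the outer series and collect powers.
The coefficient of u^3 in the expansion is -1/16, so F′′′(0) = 3! * (-1/16) = -3/8.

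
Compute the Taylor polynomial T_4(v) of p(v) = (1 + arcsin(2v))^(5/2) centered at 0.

Let u equal the inner series; expand the outer function in u and truncate.
[v^0] = 1;  [v^1] = 5;  [v^2] = 15/2;  [v^3] = 35/6;  [v^4] = 75/8.

75*v^4/8 + 35*v^3/6 + 15*v^2/2 + 5*v + 1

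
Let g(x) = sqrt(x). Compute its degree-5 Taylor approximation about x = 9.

7*(x - 9)^5/5038848 - 5*(x - 9)^4/279936 + (x - 9)^3/3888 - (x - 9)^2/216 + (x - 9)/6 + 3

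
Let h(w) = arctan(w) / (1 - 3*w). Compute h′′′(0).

52

Expand 1/(denominator) as a geometric series and multiply by the numerator's series.
The coefficient of w^3 in the expansion is 26/3, so h′′′(0) = 3! * (26/3) = 52.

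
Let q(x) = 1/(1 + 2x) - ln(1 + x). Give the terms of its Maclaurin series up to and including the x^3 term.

Expand each term separately and add.
q(0) = 1
q′(0) = -3
q′′(0) = 9
q′′′(0) = -50
The Taylor polynomial is Σ q^(k)(0)/k! · x^k.

-25*x^3/3 + 9*x^2/2 - 3*x + 1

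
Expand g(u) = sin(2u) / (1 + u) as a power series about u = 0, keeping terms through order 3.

2*u^3/3 - 2*u^2 + 2*u

Expand each factor separately, then convolve coefficients.
[u^0] = 0;  [u^1] = 2;  [u^2] = -2;  [u^3] = 2/3.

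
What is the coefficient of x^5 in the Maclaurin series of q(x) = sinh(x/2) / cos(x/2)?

Invert the denominator's series and multiply.
q(0) = 0
q′(0) = 1/2
q′′(0) = 0
q′′′(0) = 1/2
q^(4)(0) = 0
q^(5)(0) = 9/8
So c_5 = q^(5)(0)/5! = 3/320.

3/320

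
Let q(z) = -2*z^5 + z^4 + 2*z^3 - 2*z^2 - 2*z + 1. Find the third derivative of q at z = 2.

-420

The coefficient of (z - 2)^3 in the expansion is -70, so q′′′(2) = 3! * (-70) = -420.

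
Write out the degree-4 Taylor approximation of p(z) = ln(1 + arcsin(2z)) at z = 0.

Plug the Maclaurin series of the inner function into that of the outer and collect terms.
p(0) = 0
p′(0) = 2
p′′(0) = -4
p′′′(0) = 24
p^(4)(0) = -160

-20*z^4/3 + 4*z^3 - 2*z^2 + 2*z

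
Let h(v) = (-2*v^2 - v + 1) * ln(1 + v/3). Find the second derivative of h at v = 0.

Distribute the polynomial across the series and collect like powers.
The coefficient of v^2 in the expansion is -7/18, so h′′(0) = 2! * (-7/18) = -7/9.

-7/9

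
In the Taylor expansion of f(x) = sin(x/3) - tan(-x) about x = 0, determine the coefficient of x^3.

Combine the two series term by term.
[x^0] = 0;  [x^1] = 4/3;  [x^2] = 0;  [x^3] = 53/162.

53/162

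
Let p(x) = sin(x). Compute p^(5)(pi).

The coefficient of (x - pi)^5 in the expansion is -1/120, so p^(5)(pi) = 5! * (-1/120) = -1.

-1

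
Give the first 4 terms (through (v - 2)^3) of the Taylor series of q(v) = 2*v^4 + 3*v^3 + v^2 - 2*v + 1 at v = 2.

q(2) = 57
q′(2) = 102
q′′(2) = 134
q′′′(2) = 114
Dividing each by k! gives the coefficients c_0, ..., c_3.

19*(v - 2)^3 + 67*(v - 2)^2 + 102*(v - 2) + 57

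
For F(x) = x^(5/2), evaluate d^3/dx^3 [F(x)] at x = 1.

The coefficient of (x - 1)^3 in the expansion is 5/16, so F′′′(1) = 3! * (5/16) = 15/8.

15/8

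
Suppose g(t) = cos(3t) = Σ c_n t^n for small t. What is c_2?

-9/2

g(0) = 1
g′(0) = 0
g′′(0) = -9
The Taylor polynomial is Σ g^(k)(0)/k! · t^k.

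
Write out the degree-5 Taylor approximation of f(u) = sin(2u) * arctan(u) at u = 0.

-2*u^4 + 2*u^2

Write out both Maclaurin series and multiply, keeping only the needed powers.
[u^0] = 0;  [u^1] = 0;  [u^2] = 2;  [u^3] = 0;  [u^4] = -2;  [u^5] = 0.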